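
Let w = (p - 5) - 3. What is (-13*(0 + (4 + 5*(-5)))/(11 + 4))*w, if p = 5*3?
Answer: 637/5 ≈ 127.40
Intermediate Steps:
p = 15
w = 7 (w = (15 - 5) - 3 = 10 - 3 = 7)
(-13*(0 + (4 + 5*(-5)))/(11 + 4))*w = -13*(0 + (4 + 5*(-5)))/(11 + 4)*7 = -13*(0 + (4 - 25))/15*7 = -13*(0 - 21)/15*7 = -(-273)/15*7 = -13*(-7/5)*7 = (91/5)*7 = 637/5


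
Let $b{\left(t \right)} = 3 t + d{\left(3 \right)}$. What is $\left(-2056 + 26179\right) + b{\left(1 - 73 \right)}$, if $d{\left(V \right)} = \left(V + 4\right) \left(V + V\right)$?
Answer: $23949$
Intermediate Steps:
$d{\left(V \right)} = 2 V \left(4 + V\right)$ ($d{\left(V \right)} = \left(4 + V\right) 2 V = 2 V \left(4 + V\right)$)
$b{\left(t \right)} = 42 + 3 t$ ($b{\left(t \right)} = 3 t + 2 \cdot 3 \left(4 + 3\right) = 3 t + 2 \cdot 3 \cdot 7 = 3 t + 42 = 42 + 3 t$)
$\left(-2056 + 26179\right) + b{\left(1 - 73 \right)} = \left(-2056 + 26179\right) + \left(42 + 3 \left(1 - 73\right)\right) = 24123 + \left(42 + 3 \left(1 - 73\right)\right) = 24123 + \left(42 + 3 \left(-72\right)\right) = 24123 + \left(42 - 216\right) = 24123 - 174 = 23949$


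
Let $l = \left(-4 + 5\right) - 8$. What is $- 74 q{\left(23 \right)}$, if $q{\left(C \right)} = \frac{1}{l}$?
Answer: $\frac{74}{7} \approx 10.571$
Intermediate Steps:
$l = -7$ ($l = 1 - 8 = -7$)
$q{\left(C \right)} = - \frac{1}{7}$ ($q{\left(C \right)} = \frac{1}{-7} = - \frac{1}{7}$)
$- 74 q{\left(23 \right)} = \left(-74\right) \left(- \frac{1}{7}\right) = \frac{74}{7}$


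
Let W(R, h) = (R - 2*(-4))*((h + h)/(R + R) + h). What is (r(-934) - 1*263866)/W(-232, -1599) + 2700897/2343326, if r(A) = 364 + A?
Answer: 2490860150465/6058863869058 ≈ 0.41111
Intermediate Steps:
W(R, h) = (8 + R)*(h + h/R) (W(R, h) = (R + 8)*((2*h)/((2*R)) + h) = (8 + R)*((2*h)*(1/(2*R)) + h) = (8 + R)*(h/R + h) = (8 + R)*(h + h/R))
(r(-934) - 1*263866)/W(-232, -1599) + 2700897/2343326 = ((364 - 934) - 1*263866)/((-1599*(8 - 232*(9 - 232))/(-232))) + 2700897/2343326 = (-570 - 263866)/((-1599*(-1/232)*(8 - 232*(-223)))) + 2700897*(1/2343326) = -264436*232/(1599*(8 + 51736)) + 2700897/2343326 = -264436/((-1599*(-1/232)*51744)) + 2700897/2343326 = -264436/10342332/29 + 2700897/2343326 = -264436*29/10342332 + 2700897/2343326 = -1917161/2585583 + 2700897/2343326 = 2490860150465/6058863869058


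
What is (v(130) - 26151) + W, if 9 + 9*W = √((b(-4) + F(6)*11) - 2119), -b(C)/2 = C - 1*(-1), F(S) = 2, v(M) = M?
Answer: -26022 + I*√2091/9 ≈ -26022.0 + 5.0808*I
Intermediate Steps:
b(C) = -2 - 2*C (b(C) = -2*(C - 1*(-1)) = -2*(C + 1) = -2*(1 + C) = -2 - 2*C)
W = -1 + I*√2091/9 (W = -1 + √(((-2 - 2*(-4)) + 2*11) - 2119)/9 = -1 + √(((-2 + 8) + 22) - 2119)/9 = -1 + √((6 + 22) - 2119)/9 = -1 + √(28 - 2119)/9 = -1 + √(-2091)/9 = -1 + (I*√2091)/9 = -1 + I*√2091/9 ≈ -1.0 + 5.0808*I)
(v(130) - 26151) + W = (130 - 26151) + (-1 + I*√2091/9) = -26021 + (-1 + I*√2091/9) = -26022 + I*√2091/9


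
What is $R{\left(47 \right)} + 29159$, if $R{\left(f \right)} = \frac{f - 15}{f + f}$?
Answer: $\frac{1370489}{47} \approx 29159.0$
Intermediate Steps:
$R{\left(f \right)} = \frac{-15 + f}{2 f}$
$R{\left(47 \right)} + 29159 = \frac{-15 + 47}{2 \cdot 47} + 29159 = \frac{1}{2} \cdot \frac{1}{47} \cdot 32 + 29159 = \frac{16}{47} + 29159 = \frac{1370489}{47}$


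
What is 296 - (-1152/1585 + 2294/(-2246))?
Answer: 529978371/1779955 ≈ 297.75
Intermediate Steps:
296 - (-1152/1585 + 2294/(-2246)) = 296 - (-1152*1/1585 + 2294*(-1/2246)) = 296 - (-1152/1585 - 1147/1123) = 296 - 1*(-3111691/1779955) = 296 + 3111691/1779955 = 529978371/1779955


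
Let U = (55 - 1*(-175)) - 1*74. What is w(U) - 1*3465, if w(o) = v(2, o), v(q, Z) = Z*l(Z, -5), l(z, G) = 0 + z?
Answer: 20871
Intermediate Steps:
U = 156 (U = (55 + 175) - 74 = 230 - 74 = 156)
l(z, G) = z
v(q, Z) = Z² (v(q, Z) = Z*Z = Z²)
w(o) = o²
w(U) - 1*3465 = 156² - 1*3465 = 24336 - 3465 = 20871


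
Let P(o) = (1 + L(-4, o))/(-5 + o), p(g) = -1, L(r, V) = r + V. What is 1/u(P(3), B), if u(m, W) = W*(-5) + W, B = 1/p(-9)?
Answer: ¼ ≈ 0.25000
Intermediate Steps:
L(r, V) = V + r
P(o) = (-3 + o)/(-5 + o) (P(o) = (1 + (o - 4))/(-5 + o) = (1 + (-4 + o))/(-5 + o) = (-3 + o)/(-5 + o))
B = -1 (B = 1/(-1) = -1)
u(m, W) = -4*W (u(m, W) = -5*W + W = -4*W)
1/u(P(3), B) = 1/(-4*(-1)) = 1/4 = ¼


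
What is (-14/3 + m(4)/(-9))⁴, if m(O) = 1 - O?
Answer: 28561/81 ≈ 352.60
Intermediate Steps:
(-14/3 + m(4)/(-9))⁴ = (-14/3 + (1 - 1*4)/(-9))⁴ = (-14*⅓ + (1 - 4)*(-⅑))⁴ = (-14/3 - 3*(-⅑))⁴ = (-14/3 + ⅓)⁴ = (-13/3)⁴ = 28561/81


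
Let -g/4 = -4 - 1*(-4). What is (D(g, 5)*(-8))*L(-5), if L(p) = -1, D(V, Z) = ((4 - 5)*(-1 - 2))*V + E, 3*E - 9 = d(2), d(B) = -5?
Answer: 32/3 ≈ 10.667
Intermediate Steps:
g = 0 (g = -4*(-4 - 1*(-4)) = -4*(-4 + 4) = -4*0 = 0)
E = 4/3 (E = 3 + (⅓)*(-5) = 3 - 5/3 = 4/3 ≈ 1.3333)
D(V, Z) = 4/3 + 3*V (D(V, Z) = ((4 - 5)*(-1 - 2))*V + 4/3 = (-1*(-3))*V + 4/3 = 3*V + 4/3 = 4/3 + 3*V)
(D(g, 5)*(-8))*L(-5) = ((4/3 + 3*0)*(-8))*(-1) = ((4/3 + 0)*(-8))*(-1) = ((4/3)*(-8))*(-1) = -32/3*(-1) = 32/3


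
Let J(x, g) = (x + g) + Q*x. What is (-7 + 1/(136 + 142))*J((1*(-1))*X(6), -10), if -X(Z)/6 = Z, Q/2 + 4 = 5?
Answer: -95305/139 ≈ -685.65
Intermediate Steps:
Q = 2 (Q = -8 + 2*5 = -8 + 10 = 2)
X(Z) = -6*Z
J(x, g) = g + 3*x (J(x, g) = (x + g) + 2*x = (g + x) + 2*x = g + 3*x)
(-7 + 1/(136 + 142))*J((1*(-1))*X(6), -10) = (-7 + 1/(136 + 142))*(-10 + 3*((1*(-1))*(-6*6))) = (-7 + 1/278)*(-10 + 3*(-1*(-36))) = (-7 + 1/278)*(-10 + 3*36) = -1945*(-10 + 108)/278 = -1945/278*98 = -95305/139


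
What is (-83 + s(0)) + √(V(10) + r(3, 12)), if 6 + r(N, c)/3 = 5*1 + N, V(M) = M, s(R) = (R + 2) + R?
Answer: -77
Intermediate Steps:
s(R) = 2 + 2*R (s(R) = (2 + R) + R = 2 + 2*R)
r(N, c) = -3 + 3*N (r(N, c) = -18 + 3*(5*1 + N) = -18 + 3*(5 + N) = -18 + (15 + 3*N) = -3 + 3*N)
(-83 + s(0)) + √(V(10) + r(3, 12)) = (-83 + (2 + 2*0)) + √(10 + (-3 + 3*3)) = (-83 + (2 + 0)) + √(10 + (-3 + 9)) = (-83 + 2) + √(10 + 6) = -81 + √16 = -81 + 4 = -77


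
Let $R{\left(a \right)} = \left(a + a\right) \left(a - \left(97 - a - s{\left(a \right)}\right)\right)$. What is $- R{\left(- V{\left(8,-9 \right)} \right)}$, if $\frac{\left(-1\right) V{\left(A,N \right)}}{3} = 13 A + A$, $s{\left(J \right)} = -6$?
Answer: $-382368$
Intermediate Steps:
$V{\left(A,N \right)} = - 42 A$ ($V{\left(A,N \right)} = - 3 \left(13 A + A\right) = - 3 \cdot 14 A = - 42 A$)
$R{\left(a \right)} = 2 a \left(-103 + 2 a\right)$ ($R{\left(a \right)} = \left(a + a\right) \left(a + \left(\left(a - 6\right) - 97\right)\right) = 2 a \left(a + \left(\left(-6 + a\right) - 97\right)\right) = 2 a \left(a + \left(-103 + a\right)\right) = 2 a \left(-103 + 2 a\right)$)
$- R{\left(- V{\left(8,-9 \right)} \right)} = - 2 \left(- \left(-42\right) 8\right) \left(-103 + 2 \left(- \left(-42\right) 8\right)\right) = - 2 \left(\left(-1\right) \left(-336\right)\right) \left(-103 + 2 \left(\left(-1\right) \left(-336\right)\right)\right) = - 2 \cdot 336 \left(-103 + 2 \cdot 336\right) = - 2 \cdot 336 \left(-103 + 672\right) = - 2 \cdot 336 \cdot 569 = \left(-1\right) 382368 = -382368$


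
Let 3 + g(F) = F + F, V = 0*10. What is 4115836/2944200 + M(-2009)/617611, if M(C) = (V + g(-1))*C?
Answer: 642890019199/454592576550 ≈ 1.4142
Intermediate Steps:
V = 0
g(F) = -3 + 2*F (g(F) = -3 + (F + F) = -3 + 2*F)
M(C) = -5*C (M(C) = (0 + (-3 + 2*(-1)))*C = (0 + (-3 - 2))*C = (0 - 5)*C = -5*C)
4115836/2944200 + M(-2009)/617611 = 4115836/2944200 - 5*(-2009)/617611 = 4115836*(1/2944200) + 10045*(1/617611) = 1028959/736050 + 10045/617611 = 642890019199/454592576550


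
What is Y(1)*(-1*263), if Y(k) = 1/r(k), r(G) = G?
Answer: -263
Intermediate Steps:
Y(k) = 1/k
Y(1)*(-1*263) = (-1*263)/1 = 1*(-263) = -263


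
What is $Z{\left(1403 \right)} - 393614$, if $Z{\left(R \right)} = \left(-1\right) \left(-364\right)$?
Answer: $-393250$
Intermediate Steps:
$Z{\left(R \right)} = 364$
$Z{\left(1403 \right)} - 393614 = 364 - 393614 = -393250$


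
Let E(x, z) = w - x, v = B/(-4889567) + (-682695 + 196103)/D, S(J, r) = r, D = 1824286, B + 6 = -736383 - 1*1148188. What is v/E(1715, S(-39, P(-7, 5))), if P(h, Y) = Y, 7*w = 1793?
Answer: -3705741379753/45545359794971172 ≈ -8.1364e-5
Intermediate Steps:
w = 1793/7 (w = (⅐)*1793 = 1793/7 ≈ 256.14)
B = -1884577 (B = -6 + (-736383 - 1*1148188) = -6 + (-736383 - 1148188) = -6 - 1884571 = -1884577)
v = 529391625679/4459984312081 (v = -1884577/(-4889567) + (-682695 + 196103)/1824286 = -1884577*(-1/4889567) - 486592*1/1824286 = 1884577/4889567 - 243296/912143 = 529391625679/4459984312081 ≈ 0.11870)
E(x, z) = 1793/7 - x
v/E(1715, S(-39, P(-7, 5))) = 529391625679/(4459984312081*(1793/7 - 1*1715)) = 529391625679/(4459984312081*(1793/7 - 1715)) = 529391625679/(4459984312081*(-10212/7)) = (529391625679/4459984312081)*(-7/10212) = -3705741379753/45545359794971172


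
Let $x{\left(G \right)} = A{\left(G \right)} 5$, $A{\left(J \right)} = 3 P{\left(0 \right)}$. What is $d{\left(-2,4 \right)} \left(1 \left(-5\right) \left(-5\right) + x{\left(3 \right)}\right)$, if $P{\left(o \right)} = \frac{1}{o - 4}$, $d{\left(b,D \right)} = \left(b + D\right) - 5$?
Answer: $- \frac{255}{4} \approx -63.75$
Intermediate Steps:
$d{\left(b,D \right)} = -5 + D + b$ ($d{\left(b,D \right)} = \left(D + b\right) - 5 = -5 + D + b$)
$P{\left(o \right)} = \frac{1}{-4 + o}$
$A{\left(J \right)} = - \frac{3}{4}$ ($A{\left(J \right)} = \frac{3}{-4 + 0} = \frac{3}{-4} = 3 \left(- \frac{1}{4}\right) = - \frac{3}{4}$)
$x{\left(G \right)} = - \frac{15}{4}$ ($x{\left(G \right)} = \left(- \frac{3}{4}\right) 5 = - \frac{15}{4}$)
$d{\left(-2,4 \right)} \left(1 \left(-5\right) \left(-5\right) + x{\left(3 \right)}\right) = \left(-5 + 4 - 2\right) \left(1 \left(-5\right) \left(-5\right) - \frac{15}{4}\right) = - 3 \left(\left(-5\right) \left(-5\right) - \frac{15}{4}\right) = - 3 \left(25 - \frac{15}{4}\right) = \left(-3\right) \frac{85}{4} = - \frac{255}{4}$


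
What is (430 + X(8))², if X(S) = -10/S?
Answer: 2941225/16 ≈ 1.8383e+5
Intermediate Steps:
(430 + X(8))² = (430 - 10/8)² = (430 - 10*⅛)² = (430 - 5/4)² = (1715/4)² = 2941225/16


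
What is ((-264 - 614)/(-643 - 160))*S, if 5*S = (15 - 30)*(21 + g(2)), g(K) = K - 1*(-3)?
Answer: -68484/803 ≈ -85.285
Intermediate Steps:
g(K) = 3 + K (g(K) = K + 3 = 3 + K)
S = -78 (S = ((15 - 30)*(21 + (3 + 2)))/5 = (-15*(21 + 5))/5 = (-15*26)/5 = (⅕)*(-390) = -78)
((-264 - 614)/(-643 - 160))*S = ((-264 - 614)/(-643 - 160))*(-78) = -878/(-803)*(-78) = -878*(-1/803)*(-78) = (878/803)*(-78) = -68484/803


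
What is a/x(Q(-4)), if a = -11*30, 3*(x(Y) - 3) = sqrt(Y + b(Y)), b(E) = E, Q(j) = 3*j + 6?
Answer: -2970/31 + 660*I*sqrt(3)/31 ≈ -95.806 + 36.876*I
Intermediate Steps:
Q(j) = 6 + 3*j
x(Y) = 3 + sqrt(2)*sqrt(Y)/3 (x(Y) = 3 + sqrt(Y + Y)/3 = 3 + sqrt(2*Y)/3 = 3 + (sqrt(2)*sqrt(Y))/3 = 3 + sqrt(2)*sqrt(Y)/3)
a = -330
a/x(Q(-4)) = -330/(3 + sqrt(2)*sqrt(6 + 3*(-4))/3) = -330/(3 + sqrt(2)*sqrt(6 - 12)/3) = -330/(3 + sqrt(2)*sqrt(-6)/3) = -330/(3 + sqrt(2)*(I*sqrt(6))/3) = -330/(3 + 2*I*sqrt(3)/3)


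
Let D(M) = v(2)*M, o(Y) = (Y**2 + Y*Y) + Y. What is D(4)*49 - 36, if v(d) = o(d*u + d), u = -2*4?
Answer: 74052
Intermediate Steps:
u = -8
o(Y) = Y + 2*Y**2 (o(Y) = (Y**2 + Y**2) + Y = 2*Y**2 + Y = Y + 2*Y**2)
v(d) = -7*d*(1 - 14*d) (v(d) = (d*(-8) + d)*(1 + 2*(d*(-8) + d)) = (-8*d + d)*(1 + 2*(-8*d + d)) = (-7*d)*(1 + 2*(-7*d)) = (-7*d)*(1 - 14*d) = -7*d*(1 - 14*d))
D(M) = 378*M (D(M) = (7*2*(-1 + 14*2))*M = (7*2*(-1 + 28))*M = (7*2*27)*M = 378*M)
D(4)*49 - 36 = (378*4)*49 - 36 = 1512*49 - 36 = 74088 - 36 = 74052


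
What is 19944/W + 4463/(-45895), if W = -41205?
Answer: -1093759/1881695 ≈ -0.58126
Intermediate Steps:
19944/W + 4463/(-45895) = 19944/(-41205) + 4463/(-45895) = 19944*(-1/41205) + 4463*(-1/45895) = -6648/13735 - 4463/45895 = -1093759/1881695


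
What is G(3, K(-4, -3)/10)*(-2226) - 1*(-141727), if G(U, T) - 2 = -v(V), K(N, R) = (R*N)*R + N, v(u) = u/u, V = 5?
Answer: 139501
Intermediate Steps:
v(u) = 1
K(N, R) = N + N*R² (K(N, R) = (N*R)*R + N = N*R² + N = N + N*R²)
G(U, T) = 1 (G(U, T) = 2 - 1*1 = 2 - 1 = 1)
G(3, K(-4, -3)/10)*(-2226) - 1*(-141727) = 1*(-2226) - 1*(-141727) = -2226 + 141727 = 139501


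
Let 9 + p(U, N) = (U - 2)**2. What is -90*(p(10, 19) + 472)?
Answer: -47430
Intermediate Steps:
p(U, N) = -9 + (-2 + U)**2 (p(U, N) = -9 + (U - 2)**2 = -9 + (-2 + U)**2)
-90*(p(10, 19) + 472) = -90*((-9 + (-2 + 10)**2) + 472) = -90*((-9 + 8**2) + 472) = -90*((-9 + 64) + 472) = -90*(55 + 472) = -90*527 = -47430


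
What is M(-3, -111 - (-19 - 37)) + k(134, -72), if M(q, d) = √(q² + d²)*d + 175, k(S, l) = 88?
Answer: 263 - 55*√3034 ≈ -2766.5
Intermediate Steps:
M(q, d) = 175 + d*√(d² + q²) (M(q, d) = √(d² + q²)*d + 175 = d*√(d² + q²) + 175 = 175 + d*√(d² + q²))
M(-3, -111 - (-19 - 37)) + k(134, -72) = (175 + (-111 - (-19 - 37))*√((-111 - (-19 - 37))² + (-3)²)) + 88 = (175 + (-111 - 1*(-56))*√((-111 - 1*(-56))² + 9)) + 88 = (175 + (-111 + 56)*√((-111 + 56)² + 9)) + 88 = (175 - 55*√((-55)² + 9)) + 88 = (175 - 55*√(3025 + 9)) + 88 = (175 - 55*√3034) + 88 = 263 - 55*√3034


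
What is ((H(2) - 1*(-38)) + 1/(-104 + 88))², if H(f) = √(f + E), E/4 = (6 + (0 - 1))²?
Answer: 394561/256 + 607*√102/8 ≈ 2307.6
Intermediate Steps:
E = 100 (E = 4*(6 + (0 - 1))² = 4*(6 - 1)² = 4*5² = 4*25 = 100)
H(f) = √(100 + f) (H(f) = √(f + 100) = √(100 + f))
((H(2) - 1*(-38)) + 1/(-104 + 88))² = ((√(100 + 2) - 1*(-38)) + 1/(-104 + 88))² = ((√102 + 38) + 1/(-16))² = ((38 + √102) - 1/16)² = (607/16 + √102)²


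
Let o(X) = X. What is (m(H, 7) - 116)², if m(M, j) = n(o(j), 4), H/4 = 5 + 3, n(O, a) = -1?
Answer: 13689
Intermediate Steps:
H = 32 (H = 4*(5 + 3) = 4*8 = 32)
m(M, j) = -1
(m(H, 7) - 116)² = (-1 - 116)² = (-117)² = 13689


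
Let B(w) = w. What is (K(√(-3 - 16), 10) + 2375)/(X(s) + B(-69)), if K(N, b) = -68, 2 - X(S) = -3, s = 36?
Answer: -2307/64 ≈ -36.047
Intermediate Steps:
X(S) = 5 (X(S) = 2 - 1*(-3) = 2 + 3 = 5)
(K(√(-3 - 16), 10) + 2375)/(X(s) + B(-69)) = (-68 + 2375)/(5 - 69) = 2307/(-64) = 2307*(-1/64) = -2307/64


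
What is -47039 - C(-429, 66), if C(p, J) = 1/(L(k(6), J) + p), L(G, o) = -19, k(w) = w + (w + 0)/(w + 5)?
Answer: -21073471/448 ≈ -47039.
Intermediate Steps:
k(w) = w + w/(5 + w)
C(p, J) = 1/(-19 + p)
-47039 - C(-429, 66) = -47039 - 1/(-19 - 429) = -47039 - 1/(-448) = -47039 - 1*(-1/448) = -47039 + 1/448 = -21073471/448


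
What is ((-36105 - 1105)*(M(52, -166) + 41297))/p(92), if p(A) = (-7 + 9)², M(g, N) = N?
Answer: -765242255/2 ≈ -3.8262e+8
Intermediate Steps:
p(A) = 4 (p(A) = 2² = 4)
((-36105 - 1105)*(M(52, -166) + 41297))/p(92) = ((-36105 - 1105)*(-166 + 41297))/4 = -37210*41131*(¼) = -1530484510*¼ = -765242255/2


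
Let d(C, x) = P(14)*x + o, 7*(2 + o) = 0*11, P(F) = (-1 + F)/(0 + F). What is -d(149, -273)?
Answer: 511/2 ≈ 255.50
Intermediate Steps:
P(F) = (-1 + F)/F
o = -2 (o = -2 + (0*11)/7 = -2 + (1/7)*0 = -2 + 0 = -2)
d(C, x) = -2 + 13*x/14 (d(C, x) = ((-1 + 14)/14)*x - 2 = ((1/14)*13)*x - 2 = 13*x/14 - 2 = -2 + 13*x/14)
-d(149, -273) = -(-2 + (13/14)*(-273)) = -(-2 - 507/2) = -1*(-511/2) = 511/2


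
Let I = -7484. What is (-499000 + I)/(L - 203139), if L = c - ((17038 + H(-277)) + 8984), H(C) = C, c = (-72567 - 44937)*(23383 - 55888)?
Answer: -126621/954809659 ≈ -0.00013261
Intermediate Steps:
c = 3819467520 (c = -117504*(-32505) = 3819467520)
L = 3819441775 (L = 3819467520 - ((17038 - 277) + 8984) = 3819467520 - (16761 + 8984) = 3819467520 - 1*25745 = 3819467520 - 25745 = 3819441775)
(-499000 + I)/(L - 203139) = (-499000 - 7484)/(3819441775 - 203139) = -506484/3819238636 = -506484*1/3819238636 = -126621/954809659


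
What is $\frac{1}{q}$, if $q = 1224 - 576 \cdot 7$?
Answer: $- \frac{1}{2808} \approx -0.00035613$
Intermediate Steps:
$q = -2808$ ($q = 1224 - 4032 = -2808$)
$\frac{1}{q} = \frac{1}{-2808} = - \frac{1}{2808}$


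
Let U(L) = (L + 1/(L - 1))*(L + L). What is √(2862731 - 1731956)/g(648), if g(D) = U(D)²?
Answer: 2093045*√45231/295236907692413184 ≈ 1.5077e-9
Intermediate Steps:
U(L) = 2*L*(L + 1/(-1 + L)) (U(L) = (L + 1/(-1 + L))*(2*L) = 2*L*(L + 1/(-1 + L)))
g(D) = 4*D²*(1 + D² - D)²/(-1 + D)² (g(D) = (2*D*(1 + D² - D)/(-1 + D))² = 4*D²*(1 + D² - D)²/(-1 + D)²)
√(2862731 - 1731956)/g(648) = √(2862731 - 1731956)/((4*648²*(1 + 648² - 1*648)²/(-1 + 648)²)) = √1130775/((4*419904*(1 + 419904 - 648)²/647²)) = (5*√45231)/((4*419904*(1/418609)*419257²)) = (5*√45231)/((4*419904*(1/418609)*175776432049)) = (5*√45231)/(295236907692413184/418609) = (5*√45231)*(418609/295236907692413184) = 2093045*√45231/295236907692413184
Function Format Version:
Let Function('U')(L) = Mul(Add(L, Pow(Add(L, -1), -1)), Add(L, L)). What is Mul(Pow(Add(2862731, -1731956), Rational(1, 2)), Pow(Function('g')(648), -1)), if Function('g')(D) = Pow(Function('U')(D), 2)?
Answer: Mul(Rational(2093045, 295236907692413184), Pow(45231, Rational(1, 2))) ≈ 1.5077e-9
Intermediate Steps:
Function('U')(L) = Mul(2, L, Add(L, Pow(Add(-1, L), -1))) (Function('U')(L) = Mul(Add(L, Pow(Add(-1, L), -1)), Mul(2, L)) = Mul(2, L, Add(L, Pow(Add(-1, L), -1))))
Function('g')(D) = Mul(4, Pow(D, 2), Pow(Add(-1, D), -2), Pow(Add(1, Pow(D, 2), Mul(-1, D)), 2)) (Function('g')(D) = Pow(Mul(2, D, Pow(Add(-1, D), -1), Add(1, Pow(D, 2), Mul(-1, D))), 2) = Mul(4, Pow(D, 2), Pow(Add(-1, D), -2), Pow(Add(1, Pow(D, 2), Mul(-1, D)), 2)))
Mul(Pow(Add(2862731, -1731956), Rational(1, 2)), Pow(Function('g')(648), -1)) = Mul(Pow(Add(2862731, -1731956), Rational(1, 2)), Pow(Mul(4, Pow(648, 2), Pow(Add(-1, 648), -2), Pow(Add(1, Pow(648, 2), Mul(-1, 648)), 2)), -1)) = Mul(Pow(1130775, Rational(1, 2)), Pow(Mul(4, 419904, Pow(647, -2), Pow(Add(1, 419904, -648), 2)), -1)) = Mul(Mul(5, Pow(45231, Rational(1, 2))), Pow(Mul(4, 419904, Rational(1, 418609), Pow(419257, 2)), -1)) = Mul(Mul(5, Pow(45231, Rational(1, 2))), Pow(Mul(4, 419904, Rational(1, 418609), 175776432049), -1)) = Mul(Mul(5, Pow(45231, Rational(1, 2))), Pow(Rational(295236907692413184, 418609), -1)) = Mul(Mul(5, Pow(45231, Rational(1, 2))), Rational(418609, 295236907692413184)) = Mul(Rational(2093045, 295236907692413184), Pow(45231, Rational(1, 2)))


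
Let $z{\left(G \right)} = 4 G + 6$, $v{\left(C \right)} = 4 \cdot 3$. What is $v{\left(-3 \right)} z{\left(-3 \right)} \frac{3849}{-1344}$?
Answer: $\frac{11547}{56} \approx 206.2$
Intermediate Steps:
$v{\left(C \right)} = 12$
$z{\left(G \right)} = 6 + 4 G$
$v{\left(-3 \right)} z{\left(-3 \right)} \frac{3849}{-1344} = 12 \left(6 + 4 \left(-3\right)\right) \frac{3849}{-1344} = 12 \left(6 - 12\right) 3849 \left(- \frac{1}{1344}\right) = 12 \left(-6\right) \left(- \frac{1283}{448}\right) = \left(-72\right) \left(- \frac{1283}{448}\right) = \frac{11547}{56}$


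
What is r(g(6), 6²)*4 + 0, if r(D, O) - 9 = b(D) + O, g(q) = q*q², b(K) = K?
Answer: 1044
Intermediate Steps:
g(q) = q³
r(D, O) = 9 + D + O (r(D, O) = 9 + (D + O) = 9 + D + O)
r(g(6), 6²)*4 + 0 = (9 + 6³ + 6²)*4 + 0 = (9 + 216 + 36)*4 + 0 = 261*4 + 0 = 1044 + 0 = 1044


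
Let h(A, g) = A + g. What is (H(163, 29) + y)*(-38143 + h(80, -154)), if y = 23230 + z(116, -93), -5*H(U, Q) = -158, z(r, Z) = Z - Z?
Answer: -4444942836/5 ≈ -8.8899e+8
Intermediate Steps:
z(r, Z) = 0
H(U, Q) = 158/5 (H(U, Q) = -1/5*(-158) = 158/5)
y = 23230 (y = 23230 + 0 = 23230)
(H(163, 29) + y)*(-38143 + h(80, -154)) = (158/5 + 23230)*(-38143 + (80 - 154)) = 116308*(-38143 - 74)/5 = (116308/5)*(-38217) = -4444942836/5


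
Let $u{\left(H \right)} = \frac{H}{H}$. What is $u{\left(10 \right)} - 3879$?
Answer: $-3878$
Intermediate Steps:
$u{\left(H \right)} = 1$
$u{\left(10 \right)} - 3879 = 1 - 3879 = -3878$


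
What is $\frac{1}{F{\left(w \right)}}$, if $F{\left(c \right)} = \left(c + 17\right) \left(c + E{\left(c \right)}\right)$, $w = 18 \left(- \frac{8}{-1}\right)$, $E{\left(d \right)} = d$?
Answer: $\frac{1}{46368} \approx 2.1567 \cdot 10^{-5}$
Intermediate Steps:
$w = 144$ ($w = 18 \left(\left(-8\right) \left(-1\right)\right) = 18 \cdot 8 = 144$)
$F{\left(c \right)} = 2 c \left(17 + c\right)$ ($F{\left(c \right)} = \left(c + 17\right) \left(c + c\right) = \left(17 + c\right) 2 c = 2 c \left(17 + c\right)$)
$\frac{1}{F{\left(w \right)}} = \frac{1}{2 \cdot 144 \left(17 + 144\right)} = \frac{1}{2 \cdot 144 \cdot 161} = \frac{1}{46368}$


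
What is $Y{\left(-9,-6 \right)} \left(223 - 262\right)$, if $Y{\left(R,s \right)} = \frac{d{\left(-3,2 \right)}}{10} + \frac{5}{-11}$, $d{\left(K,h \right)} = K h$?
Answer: $\frac{2262}{55} \approx 41.127$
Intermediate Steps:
$Y{\left(R,s \right)} = - \frac{58}{55}$ ($Y{\left(R,s \right)} = \frac{\left(-3\right) 2}{10} + \frac{5}{-11} = \left(-6\right) \frac{1}{10} + 5 \left(- \frac{1}{11}\right) = - \frac{3}{5} - \frac{5}{11} = - \frac{58}{55}$)
$Y{\left(-9,-6 \right)} \left(223 - 262\right) = - \frac{58 \left(223 - 262\right)}{55} = \left(- \frac{58}{55}\right) \left(-39\right) = \frac{2262}{55}$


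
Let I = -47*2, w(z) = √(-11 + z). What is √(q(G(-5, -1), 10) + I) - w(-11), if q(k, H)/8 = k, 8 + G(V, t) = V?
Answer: 2*I*√22 ≈ 9.3808*I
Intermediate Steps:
G(V, t) = -8 + V
q(k, H) = 8*k
I = -94
√(q(G(-5, -1), 10) + I) - w(-11) = √(8*(-8 - 5) - 94) - √(-11 - 11) = √(8*(-13) - 94) - √(-22) = √(-104 - 94) - I*√22 = √(-198) - I*√22 = 3*I*√22 - I*√22 = 2*I*√22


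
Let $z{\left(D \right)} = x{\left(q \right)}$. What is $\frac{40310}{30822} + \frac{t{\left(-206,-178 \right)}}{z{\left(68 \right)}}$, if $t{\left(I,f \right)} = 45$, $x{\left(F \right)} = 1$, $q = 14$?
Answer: $\frac{713650}{15411} \approx 46.308$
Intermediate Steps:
$z{\left(D \right)} = 1$
$\frac{40310}{30822} + \frac{t{\left(-206,-178 \right)}}{z{\left(68 \right)}} = \frac{40310}{30822} + \frac{45}{1} = 40310 \cdot \frac{1}{30822} + 45 \cdot 1 = \frac{20155}{15411} + 45 = \frac{713650}{15411}$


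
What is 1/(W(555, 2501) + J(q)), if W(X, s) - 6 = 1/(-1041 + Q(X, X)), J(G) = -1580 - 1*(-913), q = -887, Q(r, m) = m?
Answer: -486/321247 ≈ -0.0015129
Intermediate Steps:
J(G) = -667 (J(G) = -1580 + 913 = -667)
W(X, s) = 6 + 1/(-1041 + X)
1/(W(555, 2501) + J(q)) = 1/((-6245 + 6*555)/(-1041 + 555) - 667) = 1/((-6245 + 3330)/(-486) - 667) = 1/(-1/486*(-2915) - 667) = 1/(2915/486 - 667) = 1/(-321247/486) = -486/321247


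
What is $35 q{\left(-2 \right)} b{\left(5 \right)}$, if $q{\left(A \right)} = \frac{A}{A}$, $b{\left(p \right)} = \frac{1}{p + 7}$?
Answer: $\frac{35}{12} \approx 2.9167$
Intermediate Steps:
$b{\left(p \right)} = \frac{1}{7 + p}$
$q{\left(A \right)} = 1$
$35 q{\left(-2 \right)} b{\left(5 \right)} = \frac{35 \cdot 1}{7 + 5} = \frac{35}{12}$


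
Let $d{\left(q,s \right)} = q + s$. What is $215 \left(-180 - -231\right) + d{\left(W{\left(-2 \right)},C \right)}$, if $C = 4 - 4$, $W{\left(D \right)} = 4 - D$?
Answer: $10971$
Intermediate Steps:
$C = 0$ ($C = 4 + \left(-4 + 0\right) = 4 - 4 = 0$)
$215 \left(-180 - -231\right) + d{\left(W{\left(-2 \right)},C \right)} = 215 \left(-180 - -231\right) + \left(\left(4 - -2\right) + 0\right) = 215 \left(-180 + 231\right) + \left(\left(4 + 2\right) + 0\right) = 215 \cdot 51 + \left(6 + 0\right) = 10965 + 6 = 10971$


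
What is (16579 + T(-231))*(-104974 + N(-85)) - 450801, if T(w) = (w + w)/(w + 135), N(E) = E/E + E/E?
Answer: -6965147067/4 ≈ -1.7413e+9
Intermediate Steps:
N(E) = 2 (N(E) = 1 + 1 = 2)
T(w) = 2*w/(135 + w) (T(w) = (2*w)/(135 + w) = 2*w/(135 + w))
(16579 + T(-231))*(-104974 + N(-85)) - 450801 = (16579 + 2*(-231)/(135 - 231))*(-104974 + 2) - 450801 = (16579 + 2*(-231)/(-96))*(-104972) - 450801 = (16579 + 2*(-231)*(-1/96))*(-104972) - 450801 = (16579 + 77/16)*(-104972) - 450801 = (265341/16)*(-104972) - 450801 = -6963343863/4 - 450801 = -6965147067/4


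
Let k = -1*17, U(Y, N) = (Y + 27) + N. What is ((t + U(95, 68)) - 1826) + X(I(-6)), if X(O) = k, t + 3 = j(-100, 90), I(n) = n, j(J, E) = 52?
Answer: -1604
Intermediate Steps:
t = 49 (t = -3 + 52 = 49)
U(Y, N) = 27 + N + Y (U(Y, N) = (27 + Y) + N = 27 + N + Y)
k = -17
X(O) = -17
((t + U(95, 68)) - 1826) + X(I(-6)) = ((49 + (27 + 68 + 95)) - 1826) - 17 = ((49 + 190) - 1826) - 17 = (239 - 1826) - 17 = -1587 - 17 = -1604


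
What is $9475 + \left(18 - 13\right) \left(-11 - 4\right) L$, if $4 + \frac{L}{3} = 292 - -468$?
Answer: $-160625$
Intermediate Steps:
$L = 2268$ ($L = -12 + 3 \left(292 - -468\right) = -12 + 3 \left(292 + 468\right) = -12 + 3 \cdot 760 = -12 + 2280 = 2268$)
$9475 + \left(18 - 13\right) \left(-11 - 4\right) L = 9475 + \left(18 - 13\right) \left(-11 - 4\right) 2268 = 9475 + 5 \left(-15\right) 2268 = 9475 - 170100 = -160625$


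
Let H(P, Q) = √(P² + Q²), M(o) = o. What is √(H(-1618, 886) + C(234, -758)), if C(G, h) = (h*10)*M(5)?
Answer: √(-37900 + 2*√850730) ≈ 189.88*I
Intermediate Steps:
C(G, h) = 50*h (C(G, h) = (h*10)*5 = (10*h)*5 = 50*h)
√(H(-1618, 886) + C(234, -758)) = √(√((-1618)² + 886²) + 50*(-758)) = √(√(2617924 + 784996) - 37900) = √(√3402920 - 37900) = √(2*√850730 - 37900) = √(-37900 + 2*√850730)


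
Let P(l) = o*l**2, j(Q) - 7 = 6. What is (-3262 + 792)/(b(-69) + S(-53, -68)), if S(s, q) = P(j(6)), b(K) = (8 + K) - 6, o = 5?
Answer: -1235/389 ≈ -3.1748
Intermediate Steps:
j(Q) = 13 (j(Q) = 7 + 6 = 13)
b(K) = 2 + K
P(l) = 5*l**2
S(s, q) = 845 (S(s, q) = 5*13**2 = 5*169 = 845)
(-3262 + 792)/(b(-69) + S(-53, -68)) = (-3262 + 792)/((2 - 69) + 845) = -2470/(-67 + 845) = -2470/778 = -2470*1/778 = -1235/389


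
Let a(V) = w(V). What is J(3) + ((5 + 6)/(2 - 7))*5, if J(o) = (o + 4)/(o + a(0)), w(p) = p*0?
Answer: -26/3 ≈ -8.6667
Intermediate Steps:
w(p) = 0
a(V) = 0
J(o) = (4 + o)/o (J(o) = (o + 4)/(o + 0) = (4 + o)/o)
J(3) + ((5 + 6)/(2 - 7))*5 = (4 + 3)/3 + ((5 + 6)/(2 - 7))*5 = (⅓)*7 + (11/(-5))*5 = 7/3 + (11*(-⅕))*5 = 7/3 - 11/5*5 = 7/3 - 11 = -26/3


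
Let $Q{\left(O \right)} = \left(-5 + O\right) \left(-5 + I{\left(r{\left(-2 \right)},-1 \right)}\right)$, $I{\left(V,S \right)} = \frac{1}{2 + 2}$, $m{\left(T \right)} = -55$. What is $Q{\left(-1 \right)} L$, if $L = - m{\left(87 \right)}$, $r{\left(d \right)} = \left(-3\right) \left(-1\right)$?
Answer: $\frac{3135}{2} \approx 1567.5$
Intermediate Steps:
$r{\left(d \right)} = 3$
$I{\left(V,S \right)} = \frac{1}{4}$
$L = 55$ ($L = \left(-1\right) \left(-55\right) = 55$)
$Q{\left(O \right)} = \frac{95}{4} - \frac{19 O}{4}$ ($Q{\left(O \right)} = \left(-5 + O\right) \left(-5 + \frac{1}{4}\right) = \left(-5 + O\right) \left(- \frac{19}{4}\right) = \frac{95}{4} - \frac{19 O}{4}$)
$Q{\left(-1 \right)} L = \left(\frac{95}{4} - - \frac{19}{4}\right) 55 = \left(\frac{95}{4} + \frac{19}{4}\right) 55 = \frac{57}{2} \cdot 55 = \frac{3135}{2}$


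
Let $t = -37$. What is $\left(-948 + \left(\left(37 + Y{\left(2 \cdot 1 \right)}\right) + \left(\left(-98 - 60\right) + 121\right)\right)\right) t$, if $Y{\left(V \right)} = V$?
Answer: $35002$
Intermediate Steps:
$\left(-948 + \left(\left(37 + Y{\left(2 \cdot 1 \right)}\right) + \left(\left(-98 - 60\right) + 121\right)\right)\right) t = \left(-948 + \left(\left(37 + 2 \cdot 1\right) + \left(\left(-98 - 60\right) + 121\right)\right)\right) \left(-37\right) = \left(-948 + \left(\left(37 + 2\right) + \left(-158 + 121\right)\right)\right) \left(-37\right) = \left(-948 + \left(39 - 37\right)\right) \left(-37\right) = \left(-948 + 2\right) \left(-37\right) = \left(-946\right) \left(-37\right) = 35002$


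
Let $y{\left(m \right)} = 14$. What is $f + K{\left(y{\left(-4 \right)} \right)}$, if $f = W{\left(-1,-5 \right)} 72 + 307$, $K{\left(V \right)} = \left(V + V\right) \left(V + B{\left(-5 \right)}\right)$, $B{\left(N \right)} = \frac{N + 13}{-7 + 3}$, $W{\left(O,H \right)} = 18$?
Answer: $1939$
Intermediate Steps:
$B{\left(N \right)} = - \frac{13}{4} - \frac{N}{4}$ ($B{\left(N \right)} = \frac{13 + N}{-4} = \left(13 + N\right) \left(- \frac{1}{4}\right) = - \frac{13}{4} - \frac{N}{4}$)
$K{\left(V \right)} = 2 V \left(-2 + V\right)$ ($K{\left(V \right)} = \left(V + V\right) \left(V - 2\right) = 2 V \left(V + \left(- \frac{13}{4} + \frac{5}{4}\right)\right) = 2 V \left(V - 2\right) = 2 V \left(-2 + V\right)$)
$f = 1603$ ($f = 18 \cdot 72 + 307 = 1296 + 307 = 1603$)
$f + K{\left(y{\left(-4 \right)} \right)} = 1603 + 2 \cdot 14 \left(-2 + 14\right) = 1603 + 2 \cdot 14 \cdot 12 = 1603 + 336 = 1939$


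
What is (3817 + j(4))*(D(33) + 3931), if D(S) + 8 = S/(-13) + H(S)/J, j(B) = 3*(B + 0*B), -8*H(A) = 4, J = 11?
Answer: 4293224131/286 ≈ 1.5011e+7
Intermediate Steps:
H(A) = -1/2 (H(A) = -1/8*4 = -1/2)
j(B) = 3*B (j(B) = 3*(B + 0) = 3*B)
D(S) = -177/22 - S/13 (D(S) = -8 + (S/(-13) - 1/2/11) = -8 + (S*(-1/13) - 1/2*1/11) = -8 + (-S/13 - 1/22) = -8 + (-1/22 - S/13) = -177/22 - S/13)
(3817 + j(4))*(D(33) + 3931) = (3817 + 3*4)*((-177/22 - 1/13*33) + 3931) = (3817 + 12)*((-177/22 - 33/13) + 3931) = 3829*(-3027/286 + 3931) = 3829*(1121239/286) = 4293224131/286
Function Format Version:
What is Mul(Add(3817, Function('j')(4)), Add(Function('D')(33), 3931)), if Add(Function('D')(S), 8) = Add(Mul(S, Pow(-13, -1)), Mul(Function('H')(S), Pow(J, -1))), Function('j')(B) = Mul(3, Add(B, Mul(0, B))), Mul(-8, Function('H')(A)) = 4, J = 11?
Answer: Rational(4293224131, 286) ≈ 1.5011e+7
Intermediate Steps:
Function('H')(A) = Rational(-1, 2) (Function('H')(A) = Mul(Rational(-1, 8), 4) = Rational(-1, 2))
Function('j')(B) = Mul(3, B) (Function('j')(B) = Mul(3, Add(B, 0)) = Mul(3, B))
Function('D')(S) = Add(Rational(-177, 22), Mul(Rational(-1, 13), S)) (Function('D')(S) = Add(-8, Add(Mul(S, Pow(-13, -1)), Mul(Rational(-1, 2), Pow(11, -1)))) = Add(-8, Add(Mul(S, Rational(-1, 13)), Mul(Rational(-1, 2), Rational(1, 11)))) = Add(-8, Add(Mul(Rational(-1, 13), S), Rational(-1, 22))) = Add(-8, Add(Rational(-1, 22), Mul(Rational(-1, 13), S))) = Add(Rational(-177, 22), Mul(Rational(-1, 13), S)))
Mul(Add(3817, Function('j')(4)), Add(Function('D')(33), 3931)) = Mul(Add(3817, Mul(3, 4)), Add(Add(Rational(-177, 22), Mul(Rational(-1, 13), 33)), 3931)) = Mul(Add(3817, 12), Add(Add(Rational(-177, 22), Rational(-33, 13)), 3931)) = Mul(3829, Add(Rational(-3027, 286), 3931)) = Mul(3829, Rational(1121239, 286)) = Rational(4293224131, 286)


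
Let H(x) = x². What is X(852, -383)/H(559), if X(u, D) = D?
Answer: -383/312481 ≈ -0.0012257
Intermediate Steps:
X(852, -383)/H(559) = -383/(559²) = -383/312481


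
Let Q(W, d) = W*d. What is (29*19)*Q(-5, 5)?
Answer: -13775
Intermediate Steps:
(29*19)*Q(-5, 5) = (29*19)*(-5*5) = 551*(-25) = -13775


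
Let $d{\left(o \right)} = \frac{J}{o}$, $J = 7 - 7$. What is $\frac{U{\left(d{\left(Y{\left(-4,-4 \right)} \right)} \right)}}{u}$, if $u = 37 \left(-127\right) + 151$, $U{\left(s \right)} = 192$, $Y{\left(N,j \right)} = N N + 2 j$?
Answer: $- \frac{16}{379} \approx -0.042216$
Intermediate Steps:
$Y{\left(N,j \right)} = N^{2} + 2 j$
$J = 0$
$d{\left(o \right)} = 0$ ($d{\left(o \right)} = \frac{0}{o} = 0$)
$u = -4548$ ($u = -4699 + 151 = -4548$)
$\frac{U{\left(d{\left(Y{\left(-4,-4 \right)} \right)} \right)}}{u} = \frac{192}{-4548} = 192 \left(- \frac{1}{4548}\right) = - \frac{16}{379}$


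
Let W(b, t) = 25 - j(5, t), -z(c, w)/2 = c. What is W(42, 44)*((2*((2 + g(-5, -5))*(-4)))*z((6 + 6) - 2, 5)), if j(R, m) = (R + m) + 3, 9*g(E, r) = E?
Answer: -6240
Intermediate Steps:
g(E, r) = E/9
j(R, m) = 3 + R + m
z(c, w) = -2*c
W(b, t) = 17 - t (W(b, t) = 25 - (3 + 5 + t) = 25 - (8 + t) = 25 + (-8 - t) = 17 - t)
W(42, 44)*((2*((2 + g(-5, -5))*(-4)))*z((6 + 6) - 2, 5)) = (17 - 1*44)*((2*((2 + (⅑)*(-5))*(-4)))*(-2*((6 + 6) - 2))) = (17 - 44)*((2*((2 - 5/9)*(-4)))*(-2*(12 - 2))) = -27*2*((13/9)*(-4))*(-2*10) = -27*2*(-52/9)*(-20) = -(-312)*(-20) = -27*2080/9 = -6240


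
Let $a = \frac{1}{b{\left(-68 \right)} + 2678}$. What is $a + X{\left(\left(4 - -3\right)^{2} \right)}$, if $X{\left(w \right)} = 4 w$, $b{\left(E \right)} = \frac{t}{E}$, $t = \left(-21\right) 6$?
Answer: $\frac{17858574}{91115} \approx 196.0$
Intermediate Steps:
$t = -126$
$b{\left(E \right)} = - \frac{126}{E}$
$a = \frac{34}{91115}$ ($a = \frac{1}{- \frac{126}{-68} + 2678} = \frac{1}{\left(-126\right) \left(- \frac{1}{68}\right) + 2678} = \frac{1}{\frac{63}{34} + 2678} = \frac{1}{\frac{91115}{34}} = \frac{34}{91115} \approx 0.00037315$)
$a + X{\left(\left(4 - -3\right)^{2} \right)} = \frac{34}{91115} + 4 \left(4 - -3\right)^{2} = \frac{34}{91115} + 4 \left(4 + 3\right)^{2} = \frac{34}{91115} + 4 \cdot 7^{2} = \frac{34}{91115} + 4 \cdot 49 = \frac{34}{91115} + 196 = \frac{17858574}{91115}$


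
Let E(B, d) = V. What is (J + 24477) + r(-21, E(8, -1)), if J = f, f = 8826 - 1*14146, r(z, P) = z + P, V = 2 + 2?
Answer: 19140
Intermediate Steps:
V = 4
E(B, d) = 4
r(z, P) = P + z
f = -5320 (f = 8826 - 14146 = -5320)
J = -5320
(J + 24477) + r(-21, E(8, -1)) = (-5320 + 24477) + (4 - 21) = 19157 - 17 = 19140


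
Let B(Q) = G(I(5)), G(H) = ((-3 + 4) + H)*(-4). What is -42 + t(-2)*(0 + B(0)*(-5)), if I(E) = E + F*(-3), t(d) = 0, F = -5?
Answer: -42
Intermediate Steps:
I(E) = 15 + E (I(E) = E - 5*(-3) = E + 15 = 15 + E)
G(H) = -4 - 4*H (G(H) = (1 + H)*(-4) = -4 - 4*H)
B(Q) = -84 (B(Q) = -4 - 4*(15 + 5) = -4 - 4*20 = -4 - 80 = -84)
-42 + t(-2)*(0 + B(0)*(-5)) = -42 + 0*(0 - 84*(-5)) = -42 + 0*(0 + 420) = -42 + 0*420 = -42 + 0 = -42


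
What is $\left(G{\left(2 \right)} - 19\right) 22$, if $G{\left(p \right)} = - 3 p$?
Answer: $-550$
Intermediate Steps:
$\left(G{\left(2 \right)} - 19\right) 22 = \left(\left(-3\right) 2 - 19\right) 22 = \left(-6 - 19\right) 22 = \left(-25\right) 22 = -550$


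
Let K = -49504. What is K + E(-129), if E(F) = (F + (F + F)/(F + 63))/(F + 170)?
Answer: -22327680/451 ≈ -49507.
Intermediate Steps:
E(F) = (F + 2*F/(63 + F))/(170 + F) (E(F) = (F + (2*F)/(63 + F))/(170 + F) = (F + 2*F/(63 + F))/(170 + F))
K + E(-129) = -49504 - 129*(65 - 129)/(10710 + (-129)**2 + 233*(-129)) = -49504 - 129*(-64)/(10710 + 16641 - 30057) = -49504 - 129*(-64)/(-2706) = -49504 - 129*(-1/2706)*(-64) = -49504 - 1376/451 = -22327680/451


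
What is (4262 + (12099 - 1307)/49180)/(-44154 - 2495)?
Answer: -52403988/573549455 ≈ -0.091368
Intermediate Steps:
(4262 + (12099 - 1307)/49180)/(-44154 - 2495) = (4262 + 10792*(1/49180))/(-46649) = (4262 + 2698/12295)*(-1/46649) = (52403988/12295)*(-1/46649) = -52403988/573549455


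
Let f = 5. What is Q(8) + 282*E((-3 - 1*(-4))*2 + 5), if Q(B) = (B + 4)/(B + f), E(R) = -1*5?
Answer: -18318/13 ≈ -1409.1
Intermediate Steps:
E(R) = -5
Q(B) = (4 + B)/(5 + B) (Q(B) = (B + 4)/(B + 5) = (4 + B)/(5 + B))
Q(8) + 282*E((-3 - 1*(-4))*2 + 5) = (4 + 8)/(5 + 8) + 282*(-5) = 12/13 - 1410 = -18318/13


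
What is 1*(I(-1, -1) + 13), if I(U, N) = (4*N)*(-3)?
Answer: 25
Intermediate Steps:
I(U, N) = -12*N
1*(I(-1, -1) + 13) = 1*(-12*(-1) + 13) = 1*(12 + 13) = 1*25 = 25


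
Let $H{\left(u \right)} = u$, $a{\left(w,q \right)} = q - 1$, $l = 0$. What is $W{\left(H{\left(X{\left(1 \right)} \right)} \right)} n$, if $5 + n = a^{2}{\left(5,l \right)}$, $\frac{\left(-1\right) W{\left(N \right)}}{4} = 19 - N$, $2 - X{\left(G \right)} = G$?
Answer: $288$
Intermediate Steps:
$a{\left(w,q \right)} = -1 + q$
$X{\left(G \right)} = 2 - G$
$W{\left(N \right)} = -76 + 4 N$ ($W{\left(N \right)} = - 4 \left(19 - N\right) = -76 + 4 N$)
$n = -4$ ($n = -5 + \left(-1 + 0\right)^{2} = -5 + \left(-1\right)^{2} = -5 + 1 = -4$)
$W{\left(H{\left(X{\left(1 \right)} \right)} \right)} n = \left(-76 + 4 \left(2 - 1\right)\right) \left(-4\right) = \left(-76 + 4 \cdot 1\right) \left(-4\right) = \left(-76 + 4\right) \left(-4\right) = \left(-72\right) \left(-4\right) = 288$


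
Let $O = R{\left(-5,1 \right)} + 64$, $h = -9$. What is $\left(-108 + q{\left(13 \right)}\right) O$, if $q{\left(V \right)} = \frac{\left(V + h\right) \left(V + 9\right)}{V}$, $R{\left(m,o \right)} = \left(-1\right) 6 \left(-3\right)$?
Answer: $- \frac{107912}{13} \approx -8300.9$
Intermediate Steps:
$R{\left(m,o \right)} = 18$ ($R{\left(m,o \right)} = \left(-6\right) \left(-3\right) = 18$)
$O = 82$ ($O = 18 + 64 = 82$)
$q{\left(V \right)} = \frac{\left(-9 + V\right) \left(9 + V\right)}{V}$ ($q{\left(V \right)} = \frac{\left(V - 9\right) \left(V + 9\right)}{V} = \frac{\left(-9 + V\right) \left(9 + V\right)}{V}$)
$\left(-108 + q{\left(13 \right)}\right) O = \left(-108 + \left(13 - \frac{81}{13}\right)\right) 82 = \left(-108 + \frac{88}{13}\right) 82 = \left(- \frac{1316}{13}\right) 82 = - \frac{107912}{13}$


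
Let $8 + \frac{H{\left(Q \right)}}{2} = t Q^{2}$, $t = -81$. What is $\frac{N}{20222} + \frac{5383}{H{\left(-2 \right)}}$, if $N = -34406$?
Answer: $- \frac{65850305}{6713704} \approx -9.8083$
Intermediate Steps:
$H{\left(Q \right)} = -16 - 162 Q^{2}$ ($H{\left(Q \right)} = -16 + 2 \left(- 81 Q^{2}\right) = -16 - 162 Q^{2}$)
$\frac{N}{20222} + \frac{5383}{H{\left(-2 \right)}} = - \frac{34406}{20222} + \frac{5383}{-16 - 162 \left(-2\right)^{2}} = \left(-34406\right) \frac{1}{20222} + \frac{5383}{-16 - 648} = - \frac{17203}{10111} + \frac{5383}{-16 - 648} = - \frac{17203}{10111} + \frac{5383}{-664} = - \frac{17203}{10111} + 5383 \left(- \frac{1}{664}\right) = - \frac{17203}{10111} - \frac{5383}{664} = - \frac{65850305}{6713704}$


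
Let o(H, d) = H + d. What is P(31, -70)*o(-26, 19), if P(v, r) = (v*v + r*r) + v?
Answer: -41244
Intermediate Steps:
P(v, r) = v + r**2 + v**2 (P(v, r) = (v**2 + r**2) + v = (r**2 + v**2) + v = v + r**2 + v**2)
P(31, -70)*o(-26, 19) = (31 + (-70)**2 + 31**2)*(-26 + 19) = (31 + 4900 + 961)*(-7) = 5892*(-7) = -41244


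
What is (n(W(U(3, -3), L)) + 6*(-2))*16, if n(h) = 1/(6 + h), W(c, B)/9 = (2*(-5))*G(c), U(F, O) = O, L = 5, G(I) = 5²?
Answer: -107716/561 ≈ -192.01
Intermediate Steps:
G(I) = 25
W(c, B) = -2250 (W(c, B) = 9*((2*(-5))*25) = 9*(-10*25) = 9*(-250) = -2250)
(n(W(U(3, -3), L)) + 6*(-2))*16 = (1/(6 - 2250) + 6*(-2))*16 = (1/(-2244) - 12)*16 = (-1/2244 - 12)*16 = -26929/2244*16 = -107716/561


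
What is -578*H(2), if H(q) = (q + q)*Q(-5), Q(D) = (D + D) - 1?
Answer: 25432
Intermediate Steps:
Q(D) = -1 + 2*D (Q(D) = 2*D - 1 = -1 + 2*D)
H(q) = -22*q (H(q) = (q + q)*(-1 + 2*(-5)) = (2*q)*(-1 - 10) = (2*q)*(-11) = -22*q)
-578*H(2) = -(-12716)*2 = -578*(-44) = 25432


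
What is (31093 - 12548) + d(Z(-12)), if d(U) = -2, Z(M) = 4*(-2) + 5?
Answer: 18543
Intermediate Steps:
Z(M) = -3 (Z(M) = -8 + 5 = -3)
(31093 - 12548) + d(Z(-12)) = (31093 - 12548) - 2 = 18545 - 2 = 18543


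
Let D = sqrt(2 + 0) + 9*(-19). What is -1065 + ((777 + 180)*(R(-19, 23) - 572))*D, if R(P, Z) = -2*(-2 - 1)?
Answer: 92623137 - 541662*sqrt(2) ≈ 9.1857e+7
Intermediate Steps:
R(P, Z) = 6 (R(P, Z) = -2*(-3) = 6)
D = -171 + sqrt(2) (D = sqrt(2) - 171 = -171 + sqrt(2) ≈ -169.59)
-1065 + ((777 + 180)*(R(-19, 23) - 572))*D = -1065 + ((777 + 180)*(6 - 572))*(-171 + sqrt(2)) = -1065 + (957*(-566))*(-171 + sqrt(2)) = -1065 - 541662*(-171 + sqrt(2)) = -1065 + (92624202 - 541662*sqrt(2)) = 92623137 - 541662*sqrt(2)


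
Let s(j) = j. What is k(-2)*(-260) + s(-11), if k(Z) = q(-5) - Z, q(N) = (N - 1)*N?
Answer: -8331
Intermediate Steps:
q(N) = N*(-1 + N) (q(N) = (-1 + N)*N = N*(-1 + N))
k(Z) = 30 - Z (k(Z) = -5*(-1 - 5) - Z = -5*(-6) - Z = 30 - Z)
k(-2)*(-260) + s(-11) = (30 - 1*(-2))*(-260) - 11 = (30 + 2)*(-260) - 11 = 32*(-260) - 11 = -8320 - 11 = -8331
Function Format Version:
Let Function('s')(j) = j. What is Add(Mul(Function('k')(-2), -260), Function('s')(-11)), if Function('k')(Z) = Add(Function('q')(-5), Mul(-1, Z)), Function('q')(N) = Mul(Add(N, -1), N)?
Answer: -8331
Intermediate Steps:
Function('q')(N) = Mul(N, Add(-1, N)) (Function('q')(N) = Mul(Add(-1, N), N) = Mul(N, Add(-1, N)))
Function('k')(Z) = Add(30, Mul(-1, Z)) (Function('k')(Z) = Add(Mul(-5, Add(-1, -5)), Mul(-1, Z)) = Add(Mul(-5, -6), Mul(-1, Z)) = Add(30, Mul(-1, Z)))
Add(Mul(Function('k')(-2), -260), Function('s')(-11)) = Add(Mul(Add(30, Mul(-1, -2)), -260), -11) = Add(Mul(Add(30, 2), -260), -11) = Add(Mul(32, -260), -11) = Add(-8320, -11) = -8331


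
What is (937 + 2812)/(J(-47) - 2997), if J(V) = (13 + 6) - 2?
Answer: -3749/2980 ≈ -1.2581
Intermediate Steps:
J(V) = 17 (J(V) = 19 - 2 = 17)
(937 + 2812)/(J(-47) - 2997) = (937 + 2812)/(17 - 2997) = 3749/(-2980) = 3749*(-1/2980) = -3749/2980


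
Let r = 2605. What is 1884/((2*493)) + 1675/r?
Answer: 655937/256853 ≈ 2.5537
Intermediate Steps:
1884/((2*493)) + 1675/r = 1884/((2*493)) + 1675/2605 = 1884/986 + 1675*(1/2605) = 1884*(1/986) + 335/521 = 942/493 + 335/521 = 655937/256853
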